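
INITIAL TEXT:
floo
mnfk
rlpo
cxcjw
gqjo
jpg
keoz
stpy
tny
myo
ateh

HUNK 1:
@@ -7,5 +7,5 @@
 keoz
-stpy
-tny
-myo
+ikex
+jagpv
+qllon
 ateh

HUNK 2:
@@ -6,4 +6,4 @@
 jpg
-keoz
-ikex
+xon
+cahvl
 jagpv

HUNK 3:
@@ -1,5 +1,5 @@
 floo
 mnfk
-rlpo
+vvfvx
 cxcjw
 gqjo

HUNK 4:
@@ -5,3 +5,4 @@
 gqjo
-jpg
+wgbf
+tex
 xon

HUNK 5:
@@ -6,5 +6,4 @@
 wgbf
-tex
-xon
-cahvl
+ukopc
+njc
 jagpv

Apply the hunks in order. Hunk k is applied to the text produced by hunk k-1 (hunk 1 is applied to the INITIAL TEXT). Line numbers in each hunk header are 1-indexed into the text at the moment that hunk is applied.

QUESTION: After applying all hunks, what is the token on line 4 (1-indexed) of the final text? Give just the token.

Answer: cxcjw

Derivation:
Hunk 1: at line 7 remove [stpy,tny,myo] add [ikex,jagpv,qllon] -> 11 lines: floo mnfk rlpo cxcjw gqjo jpg keoz ikex jagpv qllon ateh
Hunk 2: at line 6 remove [keoz,ikex] add [xon,cahvl] -> 11 lines: floo mnfk rlpo cxcjw gqjo jpg xon cahvl jagpv qllon ateh
Hunk 3: at line 1 remove [rlpo] add [vvfvx] -> 11 lines: floo mnfk vvfvx cxcjw gqjo jpg xon cahvl jagpv qllon ateh
Hunk 4: at line 5 remove [jpg] add [wgbf,tex] -> 12 lines: floo mnfk vvfvx cxcjw gqjo wgbf tex xon cahvl jagpv qllon ateh
Hunk 5: at line 6 remove [tex,xon,cahvl] add [ukopc,njc] -> 11 lines: floo mnfk vvfvx cxcjw gqjo wgbf ukopc njc jagpv qllon ateh
Final line 4: cxcjw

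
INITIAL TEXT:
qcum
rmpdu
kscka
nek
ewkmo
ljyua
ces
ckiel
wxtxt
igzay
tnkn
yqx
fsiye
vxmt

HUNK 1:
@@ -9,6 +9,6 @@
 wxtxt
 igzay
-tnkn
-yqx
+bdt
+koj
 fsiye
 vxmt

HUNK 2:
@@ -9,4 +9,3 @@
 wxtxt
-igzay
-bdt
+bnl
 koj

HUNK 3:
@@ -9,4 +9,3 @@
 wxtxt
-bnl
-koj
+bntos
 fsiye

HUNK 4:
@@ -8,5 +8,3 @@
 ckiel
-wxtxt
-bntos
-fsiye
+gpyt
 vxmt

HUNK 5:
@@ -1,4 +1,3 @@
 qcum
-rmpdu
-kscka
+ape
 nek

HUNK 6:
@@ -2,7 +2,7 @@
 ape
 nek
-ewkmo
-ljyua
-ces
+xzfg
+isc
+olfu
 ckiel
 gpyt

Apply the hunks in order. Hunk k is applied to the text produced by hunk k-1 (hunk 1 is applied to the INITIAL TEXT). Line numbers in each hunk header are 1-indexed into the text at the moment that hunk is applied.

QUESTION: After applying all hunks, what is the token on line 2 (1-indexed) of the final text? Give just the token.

Hunk 1: at line 9 remove [tnkn,yqx] add [bdt,koj] -> 14 lines: qcum rmpdu kscka nek ewkmo ljyua ces ckiel wxtxt igzay bdt koj fsiye vxmt
Hunk 2: at line 9 remove [igzay,bdt] add [bnl] -> 13 lines: qcum rmpdu kscka nek ewkmo ljyua ces ckiel wxtxt bnl koj fsiye vxmt
Hunk 3: at line 9 remove [bnl,koj] add [bntos] -> 12 lines: qcum rmpdu kscka nek ewkmo ljyua ces ckiel wxtxt bntos fsiye vxmt
Hunk 4: at line 8 remove [wxtxt,bntos,fsiye] add [gpyt] -> 10 lines: qcum rmpdu kscka nek ewkmo ljyua ces ckiel gpyt vxmt
Hunk 5: at line 1 remove [rmpdu,kscka] add [ape] -> 9 lines: qcum ape nek ewkmo ljyua ces ckiel gpyt vxmt
Hunk 6: at line 2 remove [ewkmo,ljyua,ces] add [xzfg,isc,olfu] -> 9 lines: qcum ape nek xzfg isc olfu ckiel gpyt vxmt
Final line 2: ape

Answer: ape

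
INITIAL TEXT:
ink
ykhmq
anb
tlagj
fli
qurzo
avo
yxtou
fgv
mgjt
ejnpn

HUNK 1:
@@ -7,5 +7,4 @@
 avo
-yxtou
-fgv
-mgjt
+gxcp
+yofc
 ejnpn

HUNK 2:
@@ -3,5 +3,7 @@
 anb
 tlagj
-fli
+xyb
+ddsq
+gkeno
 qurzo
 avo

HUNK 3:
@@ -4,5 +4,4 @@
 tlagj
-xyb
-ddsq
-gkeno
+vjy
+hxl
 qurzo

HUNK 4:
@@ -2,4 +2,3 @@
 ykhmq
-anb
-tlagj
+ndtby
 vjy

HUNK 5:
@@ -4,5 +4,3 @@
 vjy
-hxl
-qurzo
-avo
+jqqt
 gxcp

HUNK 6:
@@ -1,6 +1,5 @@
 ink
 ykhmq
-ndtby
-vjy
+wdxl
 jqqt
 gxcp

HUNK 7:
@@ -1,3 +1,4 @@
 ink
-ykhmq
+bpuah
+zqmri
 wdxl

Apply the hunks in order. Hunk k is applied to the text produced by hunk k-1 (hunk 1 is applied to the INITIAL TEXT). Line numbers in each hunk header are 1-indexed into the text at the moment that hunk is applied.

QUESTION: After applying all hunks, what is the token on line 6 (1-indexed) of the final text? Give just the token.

Answer: gxcp

Derivation:
Hunk 1: at line 7 remove [yxtou,fgv,mgjt] add [gxcp,yofc] -> 10 lines: ink ykhmq anb tlagj fli qurzo avo gxcp yofc ejnpn
Hunk 2: at line 3 remove [fli] add [xyb,ddsq,gkeno] -> 12 lines: ink ykhmq anb tlagj xyb ddsq gkeno qurzo avo gxcp yofc ejnpn
Hunk 3: at line 4 remove [xyb,ddsq,gkeno] add [vjy,hxl] -> 11 lines: ink ykhmq anb tlagj vjy hxl qurzo avo gxcp yofc ejnpn
Hunk 4: at line 2 remove [anb,tlagj] add [ndtby] -> 10 lines: ink ykhmq ndtby vjy hxl qurzo avo gxcp yofc ejnpn
Hunk 5: at line 4 remove [hxl,qurzo,avo] add [jqqt] -> 8 lines: ink ykhmq ndtby vjy jqqt gxcp yofc ejnpn
Hunk 6: at line 1 remove [ndtby,vjy] add [wdxl] -> 7 lines: ink ykhmq wdxl jqqt gxcp yofc ejnpn
Hunk 7: at line 1 remove [ykhmq] add [bpuah,zqmri] -> 8 lines: ink bpuah zqmri wdxl jqqt gxcp yofc ejnpn
Final line 6: gxcp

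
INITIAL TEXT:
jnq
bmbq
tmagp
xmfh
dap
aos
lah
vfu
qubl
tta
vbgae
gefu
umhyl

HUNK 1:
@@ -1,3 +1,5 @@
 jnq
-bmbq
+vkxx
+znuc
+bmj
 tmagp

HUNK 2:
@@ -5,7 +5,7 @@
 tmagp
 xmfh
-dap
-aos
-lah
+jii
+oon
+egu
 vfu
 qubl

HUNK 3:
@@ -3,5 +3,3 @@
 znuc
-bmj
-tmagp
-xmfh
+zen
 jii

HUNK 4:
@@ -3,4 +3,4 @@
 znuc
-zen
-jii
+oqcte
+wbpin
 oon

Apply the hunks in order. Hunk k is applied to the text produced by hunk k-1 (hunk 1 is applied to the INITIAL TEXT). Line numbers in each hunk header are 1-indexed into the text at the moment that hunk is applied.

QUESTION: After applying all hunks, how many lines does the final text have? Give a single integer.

Answer: 13

Derivation:
Hunk 1: at line 1 remove [bmbq] add [vkxx,znuc,bmj] -> 15 lines: jnq vkxx znuc bmj tmagp xmfh dap aos lah vfu qubl tta vbgae gefu umhyl
Hunk 2: at line 5 remove [dap,aos,lah] add [jii,oon,egu] -> 15 lines: jnq vkxx znuc bmj tmagp xmfh jii oon egu vfu qubl tta vbgae gefu umhyl
Hunk 3: at line 3 remove [bmj,tmagp,xmfh] add [zen] -> 13 lines: jnq vkxx znuc zen jii oon egu vfu qubl tta vbgae gefu umhyl
Hunk 4: at line 3 remove [zen,jii] add [oqcte,wbpin] -> 13 lines: jnq vkxx znuc oqcte wbpin oon egu vfu qubl tta vbgae gefu umhyl
Final line count: 13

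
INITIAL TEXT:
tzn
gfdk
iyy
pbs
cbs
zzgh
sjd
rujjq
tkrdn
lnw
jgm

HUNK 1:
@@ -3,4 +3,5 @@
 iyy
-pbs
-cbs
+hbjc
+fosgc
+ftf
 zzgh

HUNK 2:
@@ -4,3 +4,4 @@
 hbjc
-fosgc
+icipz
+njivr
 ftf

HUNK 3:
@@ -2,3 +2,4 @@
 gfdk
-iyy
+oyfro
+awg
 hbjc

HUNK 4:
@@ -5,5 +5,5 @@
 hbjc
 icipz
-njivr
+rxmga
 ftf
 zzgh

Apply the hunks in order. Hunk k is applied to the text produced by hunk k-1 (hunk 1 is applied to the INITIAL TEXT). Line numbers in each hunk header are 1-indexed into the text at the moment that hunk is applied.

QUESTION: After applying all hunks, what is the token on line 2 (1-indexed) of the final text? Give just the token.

Hunk 1: at line 3 remove [pbs,cbs] add [hbjc,fosgc,ftf] -> 12 lines: tzn gfdk iyy hbjc fosgc ftf zzgh sjd rujjq tkrdn lnw jgm
Hunk 2: at line 4 remove [fosgc] add [icipz,njivr] -> 13 lines: tzn gfdk iyy hbjc icipz njivr ftf zzgh sjd rujjq tkrdn lnw jgm
Hunk 3: at line 2 remove [iyy] add [oyfro,awg] -> 14 lines: tzn gfdk oyfro awg hbjc icipz njivr ftf zzgh sjd rujjq tkrdn lnw jgm
Hunk 4: at line 5 remove [njivr] add [rxmga] -> 14 lines: tzn gfdk oyfro awg hbjc icipz rxmga ftf zzgh sjd rujjq tkrdn lnw jgm
Final line 2: gfdk

Answer: gfdk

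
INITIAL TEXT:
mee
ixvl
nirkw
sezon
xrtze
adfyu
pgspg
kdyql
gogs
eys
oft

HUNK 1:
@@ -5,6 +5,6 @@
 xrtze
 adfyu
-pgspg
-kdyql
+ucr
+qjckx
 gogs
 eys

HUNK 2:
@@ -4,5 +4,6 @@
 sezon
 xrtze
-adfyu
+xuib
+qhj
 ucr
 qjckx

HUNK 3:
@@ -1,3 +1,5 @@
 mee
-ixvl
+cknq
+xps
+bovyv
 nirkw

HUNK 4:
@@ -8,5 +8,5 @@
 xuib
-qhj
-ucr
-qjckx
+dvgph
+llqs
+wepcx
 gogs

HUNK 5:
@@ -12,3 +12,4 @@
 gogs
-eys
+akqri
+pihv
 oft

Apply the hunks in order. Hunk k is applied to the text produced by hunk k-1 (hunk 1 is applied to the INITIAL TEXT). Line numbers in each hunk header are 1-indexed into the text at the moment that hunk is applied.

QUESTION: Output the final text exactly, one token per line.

Answer: mee
cknq
xps
bovyv
nirkw
sezon
xrtze
xuib
dvgph
llqs
wepcx
gogs
akqri
pihv
oft

Derivation:
Hunk 1: at line 5 remove [pgspg,kdyql] add [ucr,qjckx] -> 11 lines: mee ixvl nirkw sezon xrtze adfyu ucr qjckx gogs eys oft
Hunk 2: at line 4 remove [adfyu] add [xuib,qhj] -> 12 lines: mee ixvl nirkw sezon xrtze xuib qhj ucr qjckx gogs eys oft
Hunk 3: at line 1 remove [ixvl] add [cknq,xps,bovyv] -> 14 lines: mee cknq xps bovyv nirkw sezon xrtze xuib qhj ucr qjckx gogs eys oft
Hunk 4: at line 8 remove [qhj,ucr,qjckx] add [dvgph,llqs,wepcx] -> 14 lines: mee cknq xps bovyv nirkw sezon xrtze xuib dvgph llqs wepcx gogs eys oft
Hunk 5: at line 12 remove [eys] add [akqri,pihv] -> 15 lines: mee cknq xps bovyv nirkw sezon xrtze xuib dvgph llqs wepcx gogs akqri pihv oft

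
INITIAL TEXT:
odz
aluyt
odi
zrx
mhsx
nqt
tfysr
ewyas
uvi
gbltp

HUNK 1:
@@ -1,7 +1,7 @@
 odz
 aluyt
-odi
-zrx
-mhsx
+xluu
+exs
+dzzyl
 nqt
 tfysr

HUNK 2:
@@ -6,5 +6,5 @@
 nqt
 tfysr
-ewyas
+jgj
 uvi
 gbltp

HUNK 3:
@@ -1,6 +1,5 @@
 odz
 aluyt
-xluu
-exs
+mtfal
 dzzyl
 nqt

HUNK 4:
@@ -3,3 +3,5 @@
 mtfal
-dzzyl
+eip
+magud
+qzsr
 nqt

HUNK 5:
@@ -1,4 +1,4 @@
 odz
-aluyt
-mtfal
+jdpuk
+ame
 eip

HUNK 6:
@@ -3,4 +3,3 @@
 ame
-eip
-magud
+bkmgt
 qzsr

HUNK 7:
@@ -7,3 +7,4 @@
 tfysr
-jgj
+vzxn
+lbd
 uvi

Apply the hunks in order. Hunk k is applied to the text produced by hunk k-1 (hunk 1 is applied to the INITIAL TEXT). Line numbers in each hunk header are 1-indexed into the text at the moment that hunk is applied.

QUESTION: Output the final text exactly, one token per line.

Answer: odz
jdpuk
ame
bkmgt
qzsr
nqt
tfysr
vzxn
lbd
uvi
gbltp

Derivation:
Hunk 1: at line 1 remove [odi,zrx,mhsx] add [xluu,exs,dzzyl] -> 10 lines: odz aluyt xluu exs dzzyl nqt tfysr ewyas uvi gbltp
Hunk 2: at line 6 remove [ewyas] add [jgj] -> 10 lines: odz aluyt xluu exs dzzyl nqt tfysr jgj uvi gbltp
Hunk 3: at line 1 remove [xluu,exs] add [mtfal] -> 9 lines: odz aluyt mtfal dzzyl nqt tfysr jgj uvi gbltp
Hunk 4: at line 3 remove [dzzyl] add [eip,magud,qzsr] -> 11 lines: odz aluyt mtfal eip magud qzsr nqt tfysr jgj uvi gbltp
Hunk 5: at line 1 remove [aluyt,mtfal] add [jdpuk,ame] -> 11 lines: odz jdpuk ame eip magud qzsr nqt tfysr jgj uvi gbltp
Hunk 6: at line 3 remove [eip,magud] add [bkmgt] -> 10 lines: odz jdpuk ame bkmgt qzsr nqt tfysr jgj uvi gbltp
Hunk 7: at line 7 remove [jgj] add [vzxn,lbd] -> 11 lines: odz jdpuk ame bkmgt qzsr nqt tfysr vzxn lbd uvi gbltp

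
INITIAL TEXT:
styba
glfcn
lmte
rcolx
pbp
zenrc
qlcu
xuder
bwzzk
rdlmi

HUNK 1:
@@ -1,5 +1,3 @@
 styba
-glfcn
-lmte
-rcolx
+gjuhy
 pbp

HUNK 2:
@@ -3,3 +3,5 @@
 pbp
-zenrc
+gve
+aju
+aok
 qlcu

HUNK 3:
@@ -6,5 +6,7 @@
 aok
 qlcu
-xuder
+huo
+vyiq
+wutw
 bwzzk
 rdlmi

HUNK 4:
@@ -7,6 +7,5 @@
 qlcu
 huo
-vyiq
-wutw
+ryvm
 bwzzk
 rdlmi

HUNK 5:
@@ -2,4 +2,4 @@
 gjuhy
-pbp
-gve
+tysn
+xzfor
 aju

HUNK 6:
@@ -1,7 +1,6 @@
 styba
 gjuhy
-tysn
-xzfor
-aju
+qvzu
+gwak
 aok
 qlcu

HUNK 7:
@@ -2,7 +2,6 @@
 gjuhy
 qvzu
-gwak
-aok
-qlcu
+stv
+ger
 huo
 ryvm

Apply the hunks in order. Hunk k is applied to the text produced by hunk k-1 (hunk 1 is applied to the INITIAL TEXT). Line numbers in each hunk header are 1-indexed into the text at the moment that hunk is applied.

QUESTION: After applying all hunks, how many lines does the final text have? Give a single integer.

Hunk 1: at line 1 remove [glfcn,lmte,rcolx] add [gjuhy] -> 8 lines: styba gjuhy pbp zenrc qlcu xuder bwzzk rdlmi
Hunk 2: at line 3 remove [zenrc] add [gve,aju,aok] -> 10 lines: styba gjuhy pbp gve aju aok qlcu xuder bwzzk rdlmi
Hunk 3: at line 6 remove [xuder] add [huo,vyiq,wutw] -> 12 lines: styba gjuhy pbp gve aju aok qlcu huo vyiq wutw bwzzk rdlmi
Hunk 4: at line 7 remove [vyiq,wutw] add [ryvm] -> 11 lines: styba gjuhy pbp gve aju aok qlcu huo ryvm bwzzk rdlmi
Hunk 5: at line 2 remove [pbp,gve] add [tysn,xzfor] -> 11 lines: styba gjuhy tysn xzfor aju aok qlcu huo ryvm bwzzk rdlmi
Hunk 6: at line 1 remove [tysn,xzfor,aju] add [qvzu,gwak] -> 10 lines: styba gjuhy qvzu gwak aok qlcu huo ryvm bwzzk rdlmi
Hunk 7: at line 2 remove [gwak,aok,qlcu] add [stv,ger] -> 9 lines: styba gjuhy qvzu stv ger huo ryvm bwzzk rdlmi
Final line count: 9

Answer: 9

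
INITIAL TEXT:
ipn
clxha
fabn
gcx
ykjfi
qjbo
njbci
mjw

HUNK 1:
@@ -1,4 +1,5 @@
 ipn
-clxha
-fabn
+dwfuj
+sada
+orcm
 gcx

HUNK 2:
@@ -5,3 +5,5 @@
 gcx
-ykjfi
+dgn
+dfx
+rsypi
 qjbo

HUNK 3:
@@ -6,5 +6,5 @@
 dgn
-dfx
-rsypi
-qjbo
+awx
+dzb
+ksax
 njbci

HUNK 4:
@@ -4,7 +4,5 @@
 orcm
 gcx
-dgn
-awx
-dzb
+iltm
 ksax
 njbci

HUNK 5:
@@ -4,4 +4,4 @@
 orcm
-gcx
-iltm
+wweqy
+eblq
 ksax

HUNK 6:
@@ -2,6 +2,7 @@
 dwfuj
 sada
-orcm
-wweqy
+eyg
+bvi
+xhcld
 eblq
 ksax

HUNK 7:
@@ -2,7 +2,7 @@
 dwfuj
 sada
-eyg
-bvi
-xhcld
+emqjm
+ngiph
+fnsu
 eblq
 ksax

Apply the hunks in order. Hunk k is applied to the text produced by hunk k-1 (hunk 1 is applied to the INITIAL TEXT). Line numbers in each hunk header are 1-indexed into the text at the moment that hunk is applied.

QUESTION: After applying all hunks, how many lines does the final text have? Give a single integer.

Hunk 1: at line 1 remove [clxha,fabn] add [dwfuj,sada,orcm] -> 9 lines: ipn dwfuj sada orcm gcx ykjfi qjbo njbci mjw
Hunk 2: at line 5 remove [ykjfi] add [dgn,dfx,rsypi] -> 11 lines: ipn dwfuj sada orcm gcx dgn dfx rsypi qjbo njbci mjw
Hunk 3: at line 6 remove [dfx,rsypi,qjbo] add [awx,dzb,ksax] -> 11 lines: ipn dwfuj sada orcm gcx dgn awx dzb ksax njbci mjw
Hunk 4: at line 4 remove [dgn,awx,dzb] add [iltm] -> 9 lines: ipn dwfuj sada orcm gcx iltm ksax njbci mjw
Hunk 5: at line 4 remove [gcx,iltm] add [wweqy,eblq] -> 9 lines: ipn dwfuj sada orcm wweqy eblq ksax njbci mjw
Hunk 6: at line 2 remove [orcm,wweqy] add [eyg,bvi,xhcld] -> 10 lines: ipn dwfuj sada eyg bvi xhcld eblq ksax njbci mjw
Hunk 7: at line 2 remove [eyg,bvi,xhcld] add [emqjm,ngiph,fnsu] -> 10 lines: ipn dwfuj sada emqjm ngiph fnsu eblq ksax njbci mjw
Final line count: 10

Answer: 10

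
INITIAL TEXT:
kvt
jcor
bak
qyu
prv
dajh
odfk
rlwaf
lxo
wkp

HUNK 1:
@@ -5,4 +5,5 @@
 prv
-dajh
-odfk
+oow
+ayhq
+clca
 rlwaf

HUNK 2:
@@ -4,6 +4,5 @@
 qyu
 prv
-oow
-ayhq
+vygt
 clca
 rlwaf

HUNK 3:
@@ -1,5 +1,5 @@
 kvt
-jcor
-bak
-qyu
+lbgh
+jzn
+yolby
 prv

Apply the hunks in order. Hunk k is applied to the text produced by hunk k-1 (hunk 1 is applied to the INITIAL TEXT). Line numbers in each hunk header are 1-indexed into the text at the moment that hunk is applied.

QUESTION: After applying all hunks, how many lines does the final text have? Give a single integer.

Hunk 1: at line 5 remove [dajh,odfk] add [oow,ayhq,clca] -> 11 lines: kvt jcor bak qyu prv oow ayhq clca rlwaf lxo wkp
Hunk 2: at line 4 remove [oow,ayhq] add [vygt] -> 10 lines: kvt jcor bak qyu prv vygt clca rlwaf lxo wkp
Hunk 3: at line 1 remove [jcor,bak,qyu] add [lbgh,jzn,yolby] -> 10 lines: kvt lbgh jzn yolby prv vygt clca rlwaf lxo wkp
Final line count: 10

Answer: 10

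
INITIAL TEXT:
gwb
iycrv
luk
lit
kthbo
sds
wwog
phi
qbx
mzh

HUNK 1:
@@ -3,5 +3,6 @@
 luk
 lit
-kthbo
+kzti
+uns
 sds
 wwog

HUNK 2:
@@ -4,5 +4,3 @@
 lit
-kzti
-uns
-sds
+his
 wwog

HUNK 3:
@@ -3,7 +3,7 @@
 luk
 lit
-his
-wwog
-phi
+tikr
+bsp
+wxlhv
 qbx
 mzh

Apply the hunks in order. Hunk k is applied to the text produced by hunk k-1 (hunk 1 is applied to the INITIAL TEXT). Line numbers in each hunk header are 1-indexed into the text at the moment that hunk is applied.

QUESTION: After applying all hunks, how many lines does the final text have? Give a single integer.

Hunk 1: at line 3 remove [kthbo] add [kzti,uns] -> 11 lines: gwb iycrv luk lit kzti uns sds wwog phi qbx mzh
Hunk 2: at line 4 remove [kzti,uns,sds] add [his] -> 9 lines: gwb iycrv luk lit his wwog phi qbx mzh
Hunk 3: at line 3 remove [his,wwog,phi] add [tikr,bsp,wxlhv] -> 9 lines: gwb iycrv luk lit tikr bsp wxlhv qbx mzh
Final line count: 9

Answer: 9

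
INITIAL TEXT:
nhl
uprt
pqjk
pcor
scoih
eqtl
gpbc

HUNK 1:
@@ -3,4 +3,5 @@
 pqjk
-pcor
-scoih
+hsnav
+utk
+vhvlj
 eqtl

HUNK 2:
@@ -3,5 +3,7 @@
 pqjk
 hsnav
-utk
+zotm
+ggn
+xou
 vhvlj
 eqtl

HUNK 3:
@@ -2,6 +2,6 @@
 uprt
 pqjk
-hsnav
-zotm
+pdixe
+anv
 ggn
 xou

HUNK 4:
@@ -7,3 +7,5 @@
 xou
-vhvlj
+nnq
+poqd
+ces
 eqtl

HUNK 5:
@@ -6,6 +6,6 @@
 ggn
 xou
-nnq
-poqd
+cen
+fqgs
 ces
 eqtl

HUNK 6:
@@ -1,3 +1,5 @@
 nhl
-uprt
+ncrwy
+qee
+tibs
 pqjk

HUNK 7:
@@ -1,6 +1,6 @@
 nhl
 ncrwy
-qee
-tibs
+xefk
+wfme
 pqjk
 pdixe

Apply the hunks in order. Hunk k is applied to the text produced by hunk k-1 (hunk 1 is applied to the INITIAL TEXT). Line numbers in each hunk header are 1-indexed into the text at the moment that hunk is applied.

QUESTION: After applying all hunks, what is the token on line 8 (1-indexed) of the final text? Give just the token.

Hunk 1: at line 3 remove [pcor,scoih] add [hsnav,utk,vhvlj] -> 8 lines: nhl uprt pqjk hsnav utk vhvlj eqtl gpbc
Hunk 2: at line 3 remove [utk] add [zotm,ggn,xou] -> 10 lines: nhl uprt pqjk hsnav zotm ggn xou vhvlj eqtl gpbc
Hunk 3: at line 2 remove [hsnav,zotm] add [pdixe,anv] -> 10 lines: nhl uprt pqjk pdixe anv ggn xou vhvlj eqtl gpbc
Hunk 4: at line 7 remove [vhvlj] add [nnq,poqd,ces] -> 12 lines: nhl uprt pqjk pdixe anv ggn xou nnq poqd ces eqtl gpbc
Hunk 5: at line 6 remove [nnq,poqd] add [cen,fqgs] -> 12 lines: nhl uprt pqjk pdixe anv ggn xou cen fqgs ces eqtl gpbc
Hunk 6: at line 1 remove [uprt] add [ncrwy,qee,tibs] -> 14 lines: nhl ncrwy qee tibs pqjk pdixe anv ggn xou cen fqgs ces eqtl gpbc
Hunk 7: at line 1 remove [qee,tibs] add [xefk,wfme] -> 14 lines: nhl ncrwy xefk wfme pqjk pdixe anv ggn xou cen fqgs ces eqtl gpbc
Final line 8: ggn

Answer: ggn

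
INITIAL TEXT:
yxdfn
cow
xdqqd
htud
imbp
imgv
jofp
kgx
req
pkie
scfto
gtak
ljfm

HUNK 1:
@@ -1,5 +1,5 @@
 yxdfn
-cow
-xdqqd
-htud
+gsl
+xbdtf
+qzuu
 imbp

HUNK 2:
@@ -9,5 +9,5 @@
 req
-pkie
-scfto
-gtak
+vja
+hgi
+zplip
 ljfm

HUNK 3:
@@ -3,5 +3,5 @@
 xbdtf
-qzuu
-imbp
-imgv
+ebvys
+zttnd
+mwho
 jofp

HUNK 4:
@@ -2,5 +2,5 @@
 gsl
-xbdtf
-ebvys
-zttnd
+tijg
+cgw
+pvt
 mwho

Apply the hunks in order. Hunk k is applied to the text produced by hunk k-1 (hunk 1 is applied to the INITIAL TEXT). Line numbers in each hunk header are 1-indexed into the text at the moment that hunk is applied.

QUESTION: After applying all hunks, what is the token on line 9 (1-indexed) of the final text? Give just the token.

Hunk 1: at line 1 remove [cow,xdqqd,htud] add [gsl,xbdtf,qzuu] -> 13 lines: yxdfn gsl xbdtf qzuu imbp imgv jofp kgx req pkie scfto gtak ljfm
Hunk 2: at line 9 remove [pkie,scfto,gtak] add [vja,hgi,zplip] -> 13 lines: yxdfn gsl xbdtf qzuu imbp imgv jofp kgx req vja hgi zplip ljfm
Hunk 3: at line 3 remove [qzuu,imbp,imgv] add [ebvys,zttnd,mwho] -> 13 lines: yxdfn gsl xbdtf ebvys zttnd mwho jofp kgx req vja hgi zplip ljfm
Hunk 4: at line 2 remove [xbdtf,ebvys,zttnd] add [tijg,cgw,pvt] -> 13 lines: yxdfn gsl tijg cgw pvt mwho jofp kgx req vja hgi zplip ljfm
Final line 9: req

Answer: req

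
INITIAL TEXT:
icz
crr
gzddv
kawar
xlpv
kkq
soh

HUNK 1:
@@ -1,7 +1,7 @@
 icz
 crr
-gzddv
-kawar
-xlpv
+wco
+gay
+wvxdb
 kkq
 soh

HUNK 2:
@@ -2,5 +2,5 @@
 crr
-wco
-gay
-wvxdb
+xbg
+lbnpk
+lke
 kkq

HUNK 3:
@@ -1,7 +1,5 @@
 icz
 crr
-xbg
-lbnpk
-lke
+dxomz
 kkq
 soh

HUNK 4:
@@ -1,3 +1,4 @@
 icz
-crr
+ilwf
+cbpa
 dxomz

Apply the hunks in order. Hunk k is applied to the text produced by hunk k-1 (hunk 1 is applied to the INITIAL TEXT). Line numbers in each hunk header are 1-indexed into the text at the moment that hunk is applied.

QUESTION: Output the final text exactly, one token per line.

Hunk 1: at line 1 remove [gzddv,kawar,xlpv] add [wco,gay,wvxdb] -> 7 lines: icz crr wco gay wvxdb kkq soh
Hunk 2: at line 2 remove [wco,gay,wvxdb] add [xbg,lbnpk,lke] -> 7 lines: icz crr xbg lbnpk lke kkq soh
Hunk 3: at line 1 remove [xbg,lbnpk,lke] add [dxomz] -> 5 lines: icz crr dxomz kkq soh
Hunk 4: at line 1 remove [crr] add [ilwf,cbpa] -> 6 lines: icz ilwf cbpa dxomz kkq soh

Answer: icz
ilwf
cbpa
dxomz
kkq
soh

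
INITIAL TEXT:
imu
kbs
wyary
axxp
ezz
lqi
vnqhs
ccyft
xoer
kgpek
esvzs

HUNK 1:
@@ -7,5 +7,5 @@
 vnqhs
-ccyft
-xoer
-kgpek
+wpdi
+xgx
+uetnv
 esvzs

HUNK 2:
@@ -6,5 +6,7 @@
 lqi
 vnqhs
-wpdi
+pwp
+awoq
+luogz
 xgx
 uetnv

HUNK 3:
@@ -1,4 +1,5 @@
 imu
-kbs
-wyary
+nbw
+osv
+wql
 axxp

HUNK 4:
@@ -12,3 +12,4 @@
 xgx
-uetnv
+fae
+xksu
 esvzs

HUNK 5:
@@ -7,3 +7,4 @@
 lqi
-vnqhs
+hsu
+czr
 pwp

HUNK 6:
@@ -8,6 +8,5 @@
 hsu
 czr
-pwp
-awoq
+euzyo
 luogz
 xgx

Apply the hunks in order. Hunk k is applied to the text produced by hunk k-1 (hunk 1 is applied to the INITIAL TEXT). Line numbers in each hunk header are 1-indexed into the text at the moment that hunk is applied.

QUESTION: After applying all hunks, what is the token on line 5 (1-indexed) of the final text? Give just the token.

Answer: axxp

Derivation:
Hunk 1: at line 7 remove [ccyft,xoer,kgpek] add [wpdi,xgx,uetnv] -> 11 lines: imu kbs wyary axxp ezz lqi vnqhs wpdi xgx uetnv esvzs
Hunk 2: at line 6 remove [wpdi] add [pwp,awoq,luogz] -> 13 lines: imu kbs wyary axxp ezz lqi vnqhs pwp awoq luogz xgx uetnv esvzs
Hunk 3: at line 1 remove [kbs,wyary] add [nbw,osv,wql] -> 14 lines: imu nbw osv wql axxp ezz lqi vnqhs pwp awoq luogz xgx uetnv esvzs
Hunk 4: at line 12 remove [uetnv] add [fae,xksu] -> 15 lines: imu nbw osv wql axxp ezz lqi vnqhs pwp awoq luogz xgx fae xksu esvzs
Hunk 5: at line 7 remove [vnqhs] add [hsu,czr] -> 16 lines: imu nbw osv wql axxp ezz lqi hsu czr pwp awoq luogz xgx fae xksu esvzs
Hunk 6: at line 8 remove [pwp,awoq] add [euzyo] -> 15 lines: imu nbw osv wql axxp ezz lqi hsu czr euzyo luogz xgx fae xksu esvzs
Final line 5: axxp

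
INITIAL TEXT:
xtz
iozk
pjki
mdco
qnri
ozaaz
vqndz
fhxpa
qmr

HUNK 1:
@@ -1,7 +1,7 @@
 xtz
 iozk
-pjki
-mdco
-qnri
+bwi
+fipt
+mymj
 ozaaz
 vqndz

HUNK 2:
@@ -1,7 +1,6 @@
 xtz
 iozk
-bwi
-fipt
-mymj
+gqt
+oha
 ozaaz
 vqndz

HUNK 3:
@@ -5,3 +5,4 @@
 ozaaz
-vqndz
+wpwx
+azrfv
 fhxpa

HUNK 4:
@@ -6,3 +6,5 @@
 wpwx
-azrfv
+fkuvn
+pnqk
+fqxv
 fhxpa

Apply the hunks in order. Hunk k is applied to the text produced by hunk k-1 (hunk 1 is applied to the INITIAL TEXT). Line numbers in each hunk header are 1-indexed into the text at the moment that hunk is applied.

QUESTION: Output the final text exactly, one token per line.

Answer: xtz
iozk
gqt
oha
ozaaz
wpwx
fkuvn
pnqk
fqxv
fhxpa
qmr

Derivation:
Hunk 1: at line 1 remove [pjki,mdco,qnri] add [bwi,fipt,mymj] -> 9 lines: xtz iozk bwi fipt mymj ozaaz vqndz fhxpa qmr
Hunk 2: at line 1 remove [bwi,fipt,mymj] add [gqt,oha] -> 8 lines: xtz iozk gqt oha ozaaz vqndz fhxpa qmr
Hunk 3: at line 5 remove [vqndz] add [wpwx,azrfv] -> 9 lines: xtz iozk gqt oha ozaaz wpwx azrfv fhxpa qmr
Hunk 4: at line 6 remove [azrfv] add [fkuvn,pnqk,fqxv] -> 11 lines: xtz iozk gqt oha ozaaz wpwx fkuvn pnqk fqxv fhxpa qmr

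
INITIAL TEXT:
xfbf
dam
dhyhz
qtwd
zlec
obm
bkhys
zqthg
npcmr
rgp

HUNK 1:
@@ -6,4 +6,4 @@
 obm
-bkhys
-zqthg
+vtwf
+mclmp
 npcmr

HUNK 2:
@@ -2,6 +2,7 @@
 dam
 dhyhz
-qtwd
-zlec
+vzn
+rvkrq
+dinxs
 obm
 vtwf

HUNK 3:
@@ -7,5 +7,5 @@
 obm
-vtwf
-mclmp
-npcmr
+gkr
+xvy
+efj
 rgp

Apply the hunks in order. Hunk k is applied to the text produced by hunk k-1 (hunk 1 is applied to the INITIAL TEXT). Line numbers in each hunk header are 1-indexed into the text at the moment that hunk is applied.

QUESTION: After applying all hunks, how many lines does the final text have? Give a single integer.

Hunk 1: at line 6 remove [bkhys,zqthg] add [vtwf,mclmp] -> 10 lines: xfbf dam dhyhz qtwd zlec obm vtwf mclmp npcmr rgp
Hunk 2: at line 2 remove [qtwd,zlec] add [vzn,rvkrq,dinxs] -> 11 lines: xfbf dam dhyhz vzn rvkrq dinxs obm vtwf mclmp npcmr rgp
Hunk 3: at line 7 remove [vtwf,mclmp,npcmr] add [gkr,xvy,efj] -> 11 lines: xfbf dam dhyhz vzn rvkrq dinxs obm gkr xvy efj rgp
Final line count: 11

Answer: 11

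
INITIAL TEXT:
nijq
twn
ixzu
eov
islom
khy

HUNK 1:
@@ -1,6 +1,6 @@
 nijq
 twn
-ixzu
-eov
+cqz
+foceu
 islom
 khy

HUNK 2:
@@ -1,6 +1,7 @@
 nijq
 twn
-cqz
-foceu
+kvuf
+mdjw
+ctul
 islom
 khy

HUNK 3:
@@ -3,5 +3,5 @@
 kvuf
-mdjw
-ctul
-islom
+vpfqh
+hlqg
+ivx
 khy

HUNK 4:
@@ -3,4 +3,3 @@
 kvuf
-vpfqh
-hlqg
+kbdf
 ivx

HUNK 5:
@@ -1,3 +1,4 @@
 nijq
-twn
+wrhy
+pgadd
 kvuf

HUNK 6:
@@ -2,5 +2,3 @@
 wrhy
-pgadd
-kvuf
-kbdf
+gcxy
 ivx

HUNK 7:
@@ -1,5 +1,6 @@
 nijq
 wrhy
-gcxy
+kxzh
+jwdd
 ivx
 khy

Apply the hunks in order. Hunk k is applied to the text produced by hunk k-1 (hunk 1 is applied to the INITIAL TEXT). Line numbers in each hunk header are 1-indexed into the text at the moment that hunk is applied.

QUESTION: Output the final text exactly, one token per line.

Hunk 1: at line 1 remove [ixzu,eov] add [cqz,foceu] -> 6 lines: nijq twn cqz foceu islom khy
Hunk 2: at line 1 remove [cqz,foceu] add [kvuf,mdjw,ctul] -> 7 lines: nijq twn kvuf mdjw ctul islom khy
Hunk 3: at line 3 remove [mdjw,ctul,islom] add [vpfqh,hlqg,ivx] -> 7 lines: nijq twn kvuf vpfqh hlqg ivx khy
Hunk 4: at line 3 remove [vpfqh,hlqg] add [kbdf] -> 6 lines: nijq twn kvuf kbdf ivx khy
Hunk 5: at line 1 remove [twn] add [wrhy,pgadd] -> 7 lines: nijq wrhy pgadd kvuf kbdf ivx khy
Hunk 6: at line 2 remove [pgadd,kvuf,kbdf] add [gcxy] -> 5 lines: nijq wrhy gcxy ivx khy
Hunk 7: at line 1 remove [gcxy] add [kxzh,jwdd] -> 6 lines: nijq wrhy kxzh jwdd ivx khy

Answer: nijq
wrhy
kxzh
jwdd
ivx
khy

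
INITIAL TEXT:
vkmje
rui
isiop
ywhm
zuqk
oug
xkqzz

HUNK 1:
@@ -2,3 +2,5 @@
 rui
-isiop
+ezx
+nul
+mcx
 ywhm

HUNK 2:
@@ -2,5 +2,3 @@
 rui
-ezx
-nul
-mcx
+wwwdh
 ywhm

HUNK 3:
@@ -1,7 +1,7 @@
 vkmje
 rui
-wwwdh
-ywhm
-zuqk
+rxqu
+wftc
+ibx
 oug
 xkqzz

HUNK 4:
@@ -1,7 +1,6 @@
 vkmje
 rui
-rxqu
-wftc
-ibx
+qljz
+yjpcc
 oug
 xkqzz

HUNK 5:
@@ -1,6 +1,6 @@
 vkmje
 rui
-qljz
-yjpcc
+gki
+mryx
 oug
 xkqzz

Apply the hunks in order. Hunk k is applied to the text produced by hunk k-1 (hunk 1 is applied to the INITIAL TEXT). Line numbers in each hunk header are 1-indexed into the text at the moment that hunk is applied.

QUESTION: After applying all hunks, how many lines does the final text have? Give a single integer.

Answer: 6

Derivation:
Hunk 1: at line 2 remove [isiop] add [ezx,nul,mcx] -> 9 lines: vkmje rui ezx nul mcx ywhm zuqk oug xkqzz
Hunk 2: at line 2 remove [ezx,nul,mcx] add [wwwdh] -> 7 lines: vkmje rui wwwdh ywhm zuqk oug xkqzz
Hunk 3: at line 1 remove [wwwdh,ywhm,zuqk] add [rxqu,wftc,ibx] -> 7 lines: vkmje rui rxqu wftc ibx oug xkqzz
Hunk 4: at line 1 remove [rxqu,wftc,ibx] add [qljz,yjpcc] -> 6 lines: vkmje rui qljz yjpcc oug xkqzz
Hunk 5: at line 1 remove [qljz,yjpcc] add [gki,mryx] -> 6 lines: vkmje rui gki mryx oug xkqzz
Final line count: 6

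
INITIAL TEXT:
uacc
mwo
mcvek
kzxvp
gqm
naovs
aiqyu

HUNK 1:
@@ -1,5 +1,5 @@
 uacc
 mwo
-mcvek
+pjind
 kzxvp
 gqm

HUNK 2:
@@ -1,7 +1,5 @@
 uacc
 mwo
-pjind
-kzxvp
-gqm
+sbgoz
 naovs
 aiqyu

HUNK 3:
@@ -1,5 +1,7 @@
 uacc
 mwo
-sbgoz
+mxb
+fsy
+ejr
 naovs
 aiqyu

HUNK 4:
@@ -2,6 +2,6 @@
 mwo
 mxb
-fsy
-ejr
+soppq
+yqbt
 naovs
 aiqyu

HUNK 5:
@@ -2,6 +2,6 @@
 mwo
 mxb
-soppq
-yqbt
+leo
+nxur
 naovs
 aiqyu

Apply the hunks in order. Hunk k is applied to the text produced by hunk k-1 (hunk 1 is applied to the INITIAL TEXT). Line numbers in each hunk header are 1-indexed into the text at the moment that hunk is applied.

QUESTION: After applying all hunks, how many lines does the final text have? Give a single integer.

Answer: 7

Derivation:
Hunk 1: at line 1 remove [mcvek] add [pjind] -> 7 lines: uacc mwo pjind kzxvp gqm naovs aiqyu
Hunk 2: at line 1 remove [pjind,kzxvp,gqm] add [sbgoz] -> 5 lines: uacc mwo sbgoz naovs aiqyu
Hunk 3: at line 1 remove [sbgoz] add [mxb,fsy,ejr] -> 7 lines: uacc mwo mxb fsy ejr naovs aiqyu
Hunk 4: at line 2 remove [fsy,ejr] add [soppq,yqbt] -> 7 lines: uacc mwo mxb soppq yqbt naovs aiqyu
Hunk 5: at line 2 remove [soppq,yqbt] add [leo,nxur] -> 7 lines: uacc mwo mxb leo nxur naovs aiqyu
Final line count: 7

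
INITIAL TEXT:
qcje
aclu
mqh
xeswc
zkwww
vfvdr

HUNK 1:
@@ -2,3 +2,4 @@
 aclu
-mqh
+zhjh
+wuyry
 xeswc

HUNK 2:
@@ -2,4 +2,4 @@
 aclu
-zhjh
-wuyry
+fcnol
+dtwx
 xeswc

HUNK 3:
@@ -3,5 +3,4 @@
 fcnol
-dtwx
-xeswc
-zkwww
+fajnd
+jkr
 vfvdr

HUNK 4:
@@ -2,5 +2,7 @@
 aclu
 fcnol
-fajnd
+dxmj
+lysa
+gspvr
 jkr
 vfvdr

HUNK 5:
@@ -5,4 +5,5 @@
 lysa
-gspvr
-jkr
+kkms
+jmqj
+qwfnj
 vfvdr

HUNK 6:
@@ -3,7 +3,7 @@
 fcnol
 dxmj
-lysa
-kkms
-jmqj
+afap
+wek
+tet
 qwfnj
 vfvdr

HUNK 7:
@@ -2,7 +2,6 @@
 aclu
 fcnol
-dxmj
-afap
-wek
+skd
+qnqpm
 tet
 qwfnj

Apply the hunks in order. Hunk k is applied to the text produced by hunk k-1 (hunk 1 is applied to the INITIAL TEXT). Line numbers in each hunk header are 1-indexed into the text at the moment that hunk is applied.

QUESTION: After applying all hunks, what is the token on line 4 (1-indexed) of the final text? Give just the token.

Answer: skd

Derivation:
Hunk 1: at line 2 remove [mqh] add [zhjh,wuyry] -> 7 lines: qcje aclu zhjh wuyry xeswc zkwww vfvdr
Hunk 2: at line 2 remove [zhjh,wuyry] add [fcnol,dtwx] -> 7 lines: qcje aclu fcnol dtwx xeswc zkwww vfvdr
Hunk 3: at line 3 remove [dtwx,xeswc,zkwww] add [fajnd,jkr] -> 6 lines: qcje aclu fcnol fajnd jkr vfvdr
Hunk 4: at line 2 remove [fajnd] add [dxmj,lysa,gspvr] -> 8 lines: qcje aclu fcnol dxmj lysa gspvr jkr vfvdr
Hunk 5: at line 5 remove [gspvr,jkr] add [kkms,jmqj,qwfnj] -> 9 lines: qcje aclu fcnol dxmj lysa kkms jmqj qwfnj vfvdr
Hunk 6: at line 3 remove [lysa,kkms,jmqj] add [afap,wek,tet] -> 9 lines: qcje aclu fcnol dxmj afap wek tet qwfnj vfvdr
Hunk 7: at line 2 remove [dxmj,afap,wek] add [skd,qnqpm] -> 8 lines: qcje aclu fcnol skd qnqpm tet qwfnj vfvdr
Final line 4: skd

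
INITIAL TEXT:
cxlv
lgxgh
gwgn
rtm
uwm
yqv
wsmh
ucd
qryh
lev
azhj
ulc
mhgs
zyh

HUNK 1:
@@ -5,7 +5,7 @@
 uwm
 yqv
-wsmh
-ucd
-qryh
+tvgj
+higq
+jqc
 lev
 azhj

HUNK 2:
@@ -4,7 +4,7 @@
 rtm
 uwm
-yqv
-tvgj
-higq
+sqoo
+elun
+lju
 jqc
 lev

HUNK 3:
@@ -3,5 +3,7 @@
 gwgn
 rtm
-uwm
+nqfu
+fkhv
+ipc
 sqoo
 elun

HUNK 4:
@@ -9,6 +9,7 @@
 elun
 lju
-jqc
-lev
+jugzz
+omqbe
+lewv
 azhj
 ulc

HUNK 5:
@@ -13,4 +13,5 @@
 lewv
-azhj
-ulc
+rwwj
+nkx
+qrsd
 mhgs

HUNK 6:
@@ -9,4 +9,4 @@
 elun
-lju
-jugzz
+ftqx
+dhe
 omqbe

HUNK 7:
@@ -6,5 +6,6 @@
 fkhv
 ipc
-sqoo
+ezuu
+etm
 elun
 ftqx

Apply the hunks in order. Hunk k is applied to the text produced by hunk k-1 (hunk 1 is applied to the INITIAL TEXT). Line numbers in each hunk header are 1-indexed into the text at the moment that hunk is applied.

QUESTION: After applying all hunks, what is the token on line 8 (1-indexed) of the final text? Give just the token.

Answer: ezuu

Derivation:
Hunk 1: at line 5 remove [wsmh,ucd,qryh] add [tvgj,higq,jqc] -> 14 lines: cxlv lgxgh gwgn rtm uwm yqv tvgj higq jqc lev azhj ulc mhgs zyh
Hunk 2: at line 4 remove [yqv,tvgj,higq] add [sqoo,elun,lju] -> 14 lines: cxlv lgxgh gwgn rtm uwm sqoo elun lju jqc lev azhj ulc mhgs zyh
Hunk 3: at line 3 remove [uwm] add [nqfu,fkhv,ipc] -> 16 lines: cxlv lgxgh gwgn rtm nqfu fkhv ipc sqoo elun lju jqc lev azhj ulc mhgs zyh
Hunk 4: at line 9 remove [jqc,lev] add [jugzz,omqbe,lewv] -> 17 lines: cxlv lgxgh gwgn rtm nqfu fkhv ipc sqoo elun lju jugzz omqbe lewv azhj ulc mhgs zyh
Hunk 5: at line 13 remove [azhj,ulc] add [rwwj,nkx,qrsd] -> 18 lines: cxlv lgxgh gwgn rtm nqfu fkhv ipc sqoo elun lju jugzz omqbe lewv rwwj nkx qrsd mhgs zyh
Hunk 6: at line 9 remove [lju,jugzz] add [ftqx,dhe] -> 18 lines: cxlv lgxgh gwgn rtm nqfu fkhv ipc sqoo elun ftqx dhe omqbe lewv rwwj nkx qrsd mhgs zyh
Hunk 7: at line 6 remove [sqoo] add [ezuu,etm] -> 19 lines: cxlv lgxgh gwgn rtm nqfu fkhv ipc ezuu etm elun ftqx dhe omqbe lewv rwwj nkx qrsd mhgs zyh
Final line 8: ezuu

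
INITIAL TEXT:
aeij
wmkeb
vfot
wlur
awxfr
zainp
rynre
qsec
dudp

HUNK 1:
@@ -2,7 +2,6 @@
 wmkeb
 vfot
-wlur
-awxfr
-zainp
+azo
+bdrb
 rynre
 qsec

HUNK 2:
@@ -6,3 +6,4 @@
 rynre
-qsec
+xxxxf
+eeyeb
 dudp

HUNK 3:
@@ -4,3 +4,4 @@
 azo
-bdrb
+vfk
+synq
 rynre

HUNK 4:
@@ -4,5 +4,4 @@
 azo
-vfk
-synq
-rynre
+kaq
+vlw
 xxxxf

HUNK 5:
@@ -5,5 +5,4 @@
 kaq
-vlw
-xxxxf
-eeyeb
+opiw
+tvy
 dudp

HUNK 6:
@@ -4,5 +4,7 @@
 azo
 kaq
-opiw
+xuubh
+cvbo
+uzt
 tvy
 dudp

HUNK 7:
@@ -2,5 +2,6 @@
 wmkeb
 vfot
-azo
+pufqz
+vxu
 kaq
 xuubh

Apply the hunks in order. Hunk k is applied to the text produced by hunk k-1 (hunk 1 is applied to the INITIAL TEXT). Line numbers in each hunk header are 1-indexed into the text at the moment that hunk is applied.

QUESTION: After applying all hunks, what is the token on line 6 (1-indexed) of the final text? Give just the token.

Answer: kaq

Derivation:
Hunk 1: at line 2 remove [wlur,awxfr,zainp] add [azo,bdrb] -> 8 lines: aeij wmkeb vfot azo bdrb rynre qsec dudp
Hunk 2: at line 6 remove [qsec] add [xxxxf,eeyeb] -> 9 lines: aeij wmkeb vfot azo bdrb rynre xxxxf eeyeb dudp
Hunk 3: at line 4 remove [bdrb] add [vfk,synq] -> 10 lines: aeij wmkeb vfot azo vfk synq rynre xxxxf eeyeb dudp
Hunk 4: at line 4 remove [vfk,synq,rynre] add [kaq,vlw] -> 9 lines: aeij wmkeb vfot azo kaq vlw xxxxf eeyeb dudp
Hunk 5: at line 5 remove [vlw,xxxxf,eeyeb] add [opiw,tvy] -> 8 lines: aeij wmkeb vfot azo kaq opiw tvy dudp
Hunk 6: at line 4 remove [opiw] add [xuubh,cvbo,uzt] -> 10 lines: aeij wmkeb vfot azo kaq xuubh cvbo uzt tvy dudp
Hunk 7: at line 2 remove [azo] add [pufqz,vxu] -> 11 lines: aeij wmkeb vfot pufqz vxu kaq xuubh cvbo uzt tvy dudp
Final line 6: kaq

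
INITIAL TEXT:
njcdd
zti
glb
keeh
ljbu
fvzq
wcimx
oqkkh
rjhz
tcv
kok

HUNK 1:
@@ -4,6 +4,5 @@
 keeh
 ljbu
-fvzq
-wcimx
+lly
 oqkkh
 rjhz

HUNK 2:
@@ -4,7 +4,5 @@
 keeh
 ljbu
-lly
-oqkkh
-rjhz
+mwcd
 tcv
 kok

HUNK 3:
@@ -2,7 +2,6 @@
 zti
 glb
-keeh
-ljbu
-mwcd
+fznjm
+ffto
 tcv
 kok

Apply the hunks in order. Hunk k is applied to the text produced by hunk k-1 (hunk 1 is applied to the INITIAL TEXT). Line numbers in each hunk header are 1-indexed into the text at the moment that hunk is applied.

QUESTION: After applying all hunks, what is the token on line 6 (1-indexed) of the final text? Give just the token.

Answer: tcv

Derivation:
Hunk 1: at line 4 remove [fvzq,wcimx] add [lly] -> 10 lines: njcdd zti glb keeh ljbu lly oqkkh rjhz tcv kok
Hunk 2: at line 4 remove [lly,oqkkh,rjhz] add [mwcd] -> 8 lines: njcdd zti glb keeh ljbu mwcd tcv kok
Hunk 3: at line 2 remove [keeh,ljbu,mwcd] add [fznjm,ffto] -> 7 lines: njcdd zti glb fznjm ffto tcv kok
Final line 6: tcv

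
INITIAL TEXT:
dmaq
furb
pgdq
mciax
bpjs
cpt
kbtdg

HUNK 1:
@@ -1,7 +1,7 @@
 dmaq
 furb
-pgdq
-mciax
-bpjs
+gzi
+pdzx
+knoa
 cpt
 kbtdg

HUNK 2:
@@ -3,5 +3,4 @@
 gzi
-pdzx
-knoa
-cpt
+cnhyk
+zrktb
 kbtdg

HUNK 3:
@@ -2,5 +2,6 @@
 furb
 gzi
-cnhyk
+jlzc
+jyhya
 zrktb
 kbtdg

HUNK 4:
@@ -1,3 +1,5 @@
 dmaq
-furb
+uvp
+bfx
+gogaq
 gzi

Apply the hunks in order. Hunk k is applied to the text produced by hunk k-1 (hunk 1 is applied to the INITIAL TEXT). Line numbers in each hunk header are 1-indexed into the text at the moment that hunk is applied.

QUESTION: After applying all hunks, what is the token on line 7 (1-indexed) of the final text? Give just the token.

Answer: jyhya

Derivation:
Hunk 1: at line 1 remove [pgdq,mciax,bpjs] add [gzi,pdzx,knoa] -> 7 lines: dmaq furb gzi pdzx knoa cpt kbtdg
Hunk 2: at line 3 remove [pdzx,knoa,cpt] add [cnhyk,zrktb] -> 6 lines: dmaq furb gzi cnhyk zrktb kbtdg
Hunk 3: at line 2 remove [cnhyk] add [jlzc,jyhya] -> 7 lines: dmaq furb gzi jlzc jyhya zrktb kbtdg
Hunk 4: at line 1 remove [furb] add [uvp,bfx,gogaq] -> 9 lines: dmaq uvp bfx gogaq gzi jlzc jyhya zrktb kbtdg
Final line 7: jyhya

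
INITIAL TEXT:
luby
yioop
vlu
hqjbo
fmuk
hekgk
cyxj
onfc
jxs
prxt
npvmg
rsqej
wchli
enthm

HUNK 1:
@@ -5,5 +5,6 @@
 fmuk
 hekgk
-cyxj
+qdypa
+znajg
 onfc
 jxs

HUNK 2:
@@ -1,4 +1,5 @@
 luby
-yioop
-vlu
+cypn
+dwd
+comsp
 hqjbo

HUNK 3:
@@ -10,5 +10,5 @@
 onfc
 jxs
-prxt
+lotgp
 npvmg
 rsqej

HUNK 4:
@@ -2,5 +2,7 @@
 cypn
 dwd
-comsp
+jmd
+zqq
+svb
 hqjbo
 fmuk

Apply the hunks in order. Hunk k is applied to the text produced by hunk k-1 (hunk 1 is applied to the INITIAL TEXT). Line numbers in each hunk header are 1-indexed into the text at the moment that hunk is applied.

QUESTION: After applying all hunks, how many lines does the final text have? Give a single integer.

Hunk 1: at line 5 remove [cyxj] add [qdypa,znajg] -> 15 lines: luby yioop vlu hqjbo fmuk hekgk qdypa znajg onfc jxs prxt npvmg rsqej wchli enthm
Hunk 2: at line 1 remove [yioop,vlu] add [cypn,dwd,comsp] -> 16 lines: luby cypn dwd comsp hqjbo fmuk hekgk qdypa znajg onfc jxs prxt npvmg rsqej wchli enthm
Hunk 3: at line 10 remove [prxt] add [lotgp] -> 16 lines: luby cypn dwd comsp hqjbo fmuk hekgk qdypa znajg onfc jxs lotgp npvmg rsqej wchli enthm
Hunk 4: at line 2 remove [comsp] add [jmd,zqq,svb] -> 18 lines: luby cypn dwd jmd zqq svb hqjbo fmuk hekgk qdypa znajg onfc jxs lotgp npvmg rsqej wchli enthm
Final line count: 18

Answer: 18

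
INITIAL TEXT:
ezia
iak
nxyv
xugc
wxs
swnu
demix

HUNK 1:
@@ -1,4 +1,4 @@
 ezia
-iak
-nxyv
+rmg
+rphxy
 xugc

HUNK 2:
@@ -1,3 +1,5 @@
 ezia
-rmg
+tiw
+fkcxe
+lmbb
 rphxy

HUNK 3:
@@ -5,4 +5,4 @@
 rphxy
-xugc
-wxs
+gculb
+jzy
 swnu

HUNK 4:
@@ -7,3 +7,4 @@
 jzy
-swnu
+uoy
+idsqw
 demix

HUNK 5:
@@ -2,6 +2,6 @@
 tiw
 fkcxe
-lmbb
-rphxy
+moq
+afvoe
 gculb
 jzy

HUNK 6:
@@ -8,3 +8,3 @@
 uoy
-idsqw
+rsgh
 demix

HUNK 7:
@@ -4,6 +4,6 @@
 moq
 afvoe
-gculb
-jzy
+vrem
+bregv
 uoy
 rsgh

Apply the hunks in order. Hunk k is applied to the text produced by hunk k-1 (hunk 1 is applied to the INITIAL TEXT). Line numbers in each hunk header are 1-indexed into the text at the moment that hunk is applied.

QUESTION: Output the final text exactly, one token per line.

Answer: ezia
tiw
fkcxe
moq
afvoe
vrem
bregv
uoy
rsgh
demix

Derivation:
Hunk 1: at line 1 remove [iak,nxyv] add [rmg,rphxy] -> 7 lines: ezia rmg rphxy xugc wxs swnu demix
Hunk 2: at line 1 remove [rmg] add [tiw,fkcxe,lmbb] -> 9 lines: ezia tiw fkcxe lmbb rphxy xugc wxs swnu demix
Hunk 3: at line 5 remove [xugc,wxs] add [gculb,jzy] -> 9 lines: ezia tiw fkcxe lmbb rphxy gculb jzy swnu demix
Hunk 4: at line 7 remove [swnu] add [uoy,idsqw] -> 10 lines: ezia tiw fkcxe lmbb rphxy gculb jzy uoy idsqw demix
Hunk 5: at line 2 remove [lmbb,rphxy] add [moq,afvoe] -> 10 lines: ezia tiw fkcxe moq afvoe gculb jzy uoy idsqw demix
Hunk 6: at line 8 remove [idsqw] add [rsgh] -> 10 lines: ezia tiw fkcxe moq afvoe gculb jzy uoy rsgh demix
Hunk 7: at line 4 remove [gculb,jzy] add [vrem,bregv] -> 10 lines: ezia tiw fkcxe moq afvoe vrem bregv uoy rsgh demix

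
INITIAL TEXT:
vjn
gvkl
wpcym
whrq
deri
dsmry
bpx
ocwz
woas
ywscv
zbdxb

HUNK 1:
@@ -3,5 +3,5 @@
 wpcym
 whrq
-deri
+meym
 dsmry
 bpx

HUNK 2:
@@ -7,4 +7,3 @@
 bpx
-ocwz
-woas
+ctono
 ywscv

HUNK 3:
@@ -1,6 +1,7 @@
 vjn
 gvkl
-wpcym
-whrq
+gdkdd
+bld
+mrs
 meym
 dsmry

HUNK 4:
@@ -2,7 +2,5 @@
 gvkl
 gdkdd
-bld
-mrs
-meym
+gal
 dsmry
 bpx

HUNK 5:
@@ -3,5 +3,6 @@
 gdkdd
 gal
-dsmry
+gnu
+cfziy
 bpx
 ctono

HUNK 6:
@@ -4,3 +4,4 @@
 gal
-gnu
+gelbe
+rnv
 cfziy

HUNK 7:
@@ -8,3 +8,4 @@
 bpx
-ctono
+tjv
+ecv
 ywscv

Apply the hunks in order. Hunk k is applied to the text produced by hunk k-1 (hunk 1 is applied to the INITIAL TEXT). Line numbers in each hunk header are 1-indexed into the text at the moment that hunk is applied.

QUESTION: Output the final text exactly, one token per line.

Hunk 1: at line 3 remove [deri] add [meym] -> 11 lines: vjn gvkl wpcym whrq meym dsmry bpx ocwz woas ywscv zbdxb
Hunk 2: at line 7 remove [ocwz,woas] add [ctono] -> 10 lines: vjn gvkl wpcym whrq meym dsmry bpx ctono ywscv zbdxb
Hunk 3: at line 1 remove [wpcym,whrq] add [gdkdd,bld,mrs] -> 11 lines: vjn gvkl gdkdd bld mrs meym dsmry bpx ctono ywscv zbdxb
Hunk 4: at line 2 remove [bld,mrs,meym] add [gal] -> 9 lines: vjn gvkl gdkdd gal dsmry bpx ctono ywscv zbdxb
Hunk 5: at line 3 remove [dsmry] add [gnu,cfziy] -> 10 lines: vjn gvkl gdkdd gal gnu cfziy bpx ctono ywscv zbdxb
Hunk 6: at line 4 remove [gnu] add [gelbe,rnv] -> 11 lines: vjn gvkl gdkdd gal gelbe rnv cfziy bpx ctono ywscv zbdxb
Hunk 7: at line 8 remove [ctono] add [tjv,ecv] -> 12 lines: vjn gvkl gdkdd gal gelbe rnv cfziy bpx tjv ecv ywscv zbdxb

Answer: vjn
gvkl
gdkdd
gal
gelbe
rnv
cfziy
bpx
tjv
ecv
ywscv
zbdxb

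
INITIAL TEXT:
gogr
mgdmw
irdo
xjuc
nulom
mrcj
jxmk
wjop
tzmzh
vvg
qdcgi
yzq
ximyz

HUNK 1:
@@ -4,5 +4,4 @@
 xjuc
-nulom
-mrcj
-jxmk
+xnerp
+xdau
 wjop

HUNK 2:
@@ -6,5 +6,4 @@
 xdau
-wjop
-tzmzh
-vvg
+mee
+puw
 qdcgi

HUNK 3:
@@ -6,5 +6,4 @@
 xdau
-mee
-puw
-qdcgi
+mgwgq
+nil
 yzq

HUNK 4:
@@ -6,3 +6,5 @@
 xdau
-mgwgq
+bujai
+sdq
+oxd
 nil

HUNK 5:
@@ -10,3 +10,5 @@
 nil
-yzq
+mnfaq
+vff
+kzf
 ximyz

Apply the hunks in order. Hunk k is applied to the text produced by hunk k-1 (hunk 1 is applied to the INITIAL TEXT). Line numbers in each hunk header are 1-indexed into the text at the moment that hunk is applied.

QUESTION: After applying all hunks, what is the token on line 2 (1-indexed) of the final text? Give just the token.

Answer: mgdmw

Derivation:
Hunk 1: at line 4 remove [nulom,mrcj,jxmk] add [xnerp,xdau] -> 12 lines: gogr mgdmw irdo xjuc xnerp xdau wjop tzmzh vvg qdcgi yzq ximyz
Hunk 2: at line 6 remove [wjop,tzmzh,vvg] add [mee,puw] -> 11 lines: gogr mgdmw irdo xjuc xnerp xdau mee puw qdcgi yzq ximyz
Hunk 3: at line 6 remove [mee,puw,qdcgi] add [mgwgq,nil] -> 10 lines: gogr mgdmw irdo xjuc xnerp xdau mgwgq nil yzq ximyz
Hunk 4: at line 6 remove [mgwgq] add [bujai,sdq,oxd] -> 12 lines: gogr mgdmw irdo xjuc xnerp xdau bujai sdq oxd nil yzq ximyz
Hunk 5: at line 10 remove [yzq] add [mnfaq,vff,kzf] -> 14 lines: gogr mgdmw irdo xjuc xnerp xdau bujai sdq oxd nil mnfaq vff kzf ximyz
Final line 2: mgdmw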